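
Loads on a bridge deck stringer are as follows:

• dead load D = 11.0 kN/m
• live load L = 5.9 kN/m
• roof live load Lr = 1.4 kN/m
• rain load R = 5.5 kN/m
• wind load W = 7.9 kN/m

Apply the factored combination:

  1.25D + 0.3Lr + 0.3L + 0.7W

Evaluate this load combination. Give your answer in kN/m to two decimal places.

1.25(11.0) + 0.3(1.4) + 0.3(5.9) + 0.7(7.9) = 13.75 + 0.42 + 1.77 + 5.53 = 21.47
w_u = 21.47 kN/m.

21.47 kN/m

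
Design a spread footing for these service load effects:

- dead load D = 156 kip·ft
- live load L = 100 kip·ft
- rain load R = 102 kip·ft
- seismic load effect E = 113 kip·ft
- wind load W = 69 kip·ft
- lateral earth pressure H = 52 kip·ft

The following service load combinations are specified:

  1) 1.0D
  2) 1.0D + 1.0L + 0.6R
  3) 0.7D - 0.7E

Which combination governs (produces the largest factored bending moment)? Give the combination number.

1) 1.0(156) = 156.0
2) 1.0(156) + 1.0(100) + 0.6(102) = 156.0 + 100.0 + 61.2 = 317.2
3) 0.7(156) - 0.7(113) = 109.2 - 79.1 = 30.1
The largest value is 317.2 kip·ft from combination 2.

Combination 2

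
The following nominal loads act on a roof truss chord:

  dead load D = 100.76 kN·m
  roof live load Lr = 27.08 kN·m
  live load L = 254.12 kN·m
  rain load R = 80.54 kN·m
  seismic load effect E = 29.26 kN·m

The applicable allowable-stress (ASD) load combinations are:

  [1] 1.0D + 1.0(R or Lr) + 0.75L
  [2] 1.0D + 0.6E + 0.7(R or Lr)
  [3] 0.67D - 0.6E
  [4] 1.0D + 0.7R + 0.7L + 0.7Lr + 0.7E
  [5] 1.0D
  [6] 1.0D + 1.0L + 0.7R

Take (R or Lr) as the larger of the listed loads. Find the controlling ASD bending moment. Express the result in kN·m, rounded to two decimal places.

(R or Lr) → R = 80.54 kN·m.
[1] 1.0(100.76) + 1.0(80.54) + 0.75(254.12) = 371.89
[2] 1.0(100.76) + 0.6(29.26) + 0.7(80.54) = 174.69
[3] 0.67(100.76) - 0.6(29.26) = 49.95
[4] 1.0(100.76) + 0.7(80.54) + 0.7(254.12) + 0.7(27.08) + 0.7(29.26) = 374.46
[5] 1.0(100.76) = 100.76
[6] 1.0(100.76) + 1.0(254.12) + 0.7(80.54) = 411.26
Combination 6 governs: M = 411.26 kN·m.

411.26 kN·m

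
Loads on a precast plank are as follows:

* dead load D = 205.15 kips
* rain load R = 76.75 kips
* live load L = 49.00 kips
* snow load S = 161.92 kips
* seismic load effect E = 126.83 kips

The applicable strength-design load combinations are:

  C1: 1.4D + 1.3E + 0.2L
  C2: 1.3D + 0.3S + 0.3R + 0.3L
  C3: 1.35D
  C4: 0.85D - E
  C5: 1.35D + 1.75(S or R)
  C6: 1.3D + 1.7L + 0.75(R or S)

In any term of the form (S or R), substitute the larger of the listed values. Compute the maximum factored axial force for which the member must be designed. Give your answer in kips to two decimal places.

560.31 kips

(S or R) → S = 161.92 kips; (R or S) → S = 161.92 kips.
C1: 1.4(205.15) + 1.3(126.83) + 0.2(49.00) = 287.21 + 164.88 + 9.80 = 461.89
C2: 1.3(205.15) + 0.3(161.92) + 0.3(76.75) + 0.3(49.00) = 353.00
C3: 1.35(205.15) = 276.95
C4: 0.85(205.15) - 1.0(126.83) = 174.38 - 126.83 = 47.55
C5: 1.35(205.15) + 1.75(161.92) = 276.95 + 283.36 = 560.31
C6: 1.3(205.15) + 1.7(49.00) + 0.75(161.92) = 266.70 + 83.30 + 121.44 = 471.44
The controlling combination is 5, giving 560.31 kips.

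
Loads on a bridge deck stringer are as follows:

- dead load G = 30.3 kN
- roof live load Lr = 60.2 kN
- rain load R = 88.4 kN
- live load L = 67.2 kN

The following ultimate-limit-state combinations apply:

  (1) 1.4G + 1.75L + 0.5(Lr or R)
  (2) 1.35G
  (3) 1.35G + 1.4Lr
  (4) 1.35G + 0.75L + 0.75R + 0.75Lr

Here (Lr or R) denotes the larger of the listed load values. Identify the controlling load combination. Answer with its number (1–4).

Combination 1

(Lr or R) → R = 88.4 kN.
(1) 1.4(30.3) + 1.75(67.2) + 0.5(88.4) = 42.4 + 117.6 + 44.2 = 204.2
(2) 1.35(30.3) = 40.9
(3) 1.35(30.3) + 1.4(60.2) = 40.9 + 84.3 = 125.2
(4) 1.35(30.3) + 0.75(67.2) + 0.75(88.4) + 0.75(60.2) = 40.9 + 50.4 + 66.3 + 45.2 = 202.8
The largest value is 204.2 kN from combination 1.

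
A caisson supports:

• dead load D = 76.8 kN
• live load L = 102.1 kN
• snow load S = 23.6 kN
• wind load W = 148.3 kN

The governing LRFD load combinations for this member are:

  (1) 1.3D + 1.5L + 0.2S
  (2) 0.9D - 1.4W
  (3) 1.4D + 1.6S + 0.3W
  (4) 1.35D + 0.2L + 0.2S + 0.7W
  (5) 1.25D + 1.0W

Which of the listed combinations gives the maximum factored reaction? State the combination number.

(1) 1.3(76.8) + 1.5(102.1) + 0.2(23.6) = 99.8 + 153.2 + 4.7 = 257.7
(2) 0.9(76.8) - 1.4(148.3) = 69.1 - 207.6 = -138.5
(3) 1.4(76.8) + 1.6(23.6) + 0.3(148.3) = 107.5 + 37.8 + 44.5 = 189.8
(4) 1.35(76.8) + 0.2(102.1) + 0.2(23.6) + 0.7(148.3) = 103.7 + 20.4 + 4.7 + 103.8 = 232.6
(5) 1.25(76.8) + 1.0(148.3) = 96.0 + 148.3 = 244.3
The largest value is 257.7 kN from combination 1.

Combination 1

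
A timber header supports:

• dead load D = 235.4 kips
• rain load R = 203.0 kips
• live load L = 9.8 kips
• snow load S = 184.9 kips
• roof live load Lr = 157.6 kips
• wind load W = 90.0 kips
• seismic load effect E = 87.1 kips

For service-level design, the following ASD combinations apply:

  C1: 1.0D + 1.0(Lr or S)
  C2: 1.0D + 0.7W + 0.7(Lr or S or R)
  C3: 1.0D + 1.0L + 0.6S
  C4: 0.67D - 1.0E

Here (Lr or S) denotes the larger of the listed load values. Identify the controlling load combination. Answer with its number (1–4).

(Lr or S) → S = 184.9 kips; (Lr or S or R) → R = 203.0 kips.
C1: 1.0(235.4) + 1.0(184.9) = 420.30
C2: 1.0(235.4) + 0.7(90.0) + 0.7(203.0) = 440.50
C3: 1.0(235.4) + 1.0(9.8) + 0.6(184.9) = 356.14
C4: 0.67(235.4) - 1.0(87.1) = 70.62
The largest value is 440.50 kips from combination 2.

Combination 2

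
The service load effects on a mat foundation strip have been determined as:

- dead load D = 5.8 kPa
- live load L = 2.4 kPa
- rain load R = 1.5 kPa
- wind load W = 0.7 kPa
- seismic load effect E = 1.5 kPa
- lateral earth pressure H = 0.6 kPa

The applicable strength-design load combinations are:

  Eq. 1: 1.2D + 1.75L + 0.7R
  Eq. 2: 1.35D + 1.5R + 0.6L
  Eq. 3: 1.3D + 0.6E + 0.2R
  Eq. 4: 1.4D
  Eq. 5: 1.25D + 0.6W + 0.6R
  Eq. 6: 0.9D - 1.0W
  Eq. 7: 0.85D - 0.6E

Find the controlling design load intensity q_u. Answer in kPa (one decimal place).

Eq. 1: 1.2(5.8) + 1.75(2.4) + 0.7(1.5) = 12.2
Eq. 2: 1.35(5.8) + 1.5(1.5) + 0.6(2.4) = 11.5
Eq. 3: 1.3(5.8) + 0.6(1.5) + 0.2(1.5) = 8.7
Eq. 4: 1.4(5.8) = 8.1
Eq. 5: 1.25(5.8) + 0.6(0.7) + 0.6(1.5) = 8.6
Eq. 6: 0.9(5.8) - 1.0(0.7) = 4.5
Eq. 7: 0.85(5.8) - 0.6(1.5) = 4.0
The controlling combination is 1, giving 12.2 kPa.

12.2 kPa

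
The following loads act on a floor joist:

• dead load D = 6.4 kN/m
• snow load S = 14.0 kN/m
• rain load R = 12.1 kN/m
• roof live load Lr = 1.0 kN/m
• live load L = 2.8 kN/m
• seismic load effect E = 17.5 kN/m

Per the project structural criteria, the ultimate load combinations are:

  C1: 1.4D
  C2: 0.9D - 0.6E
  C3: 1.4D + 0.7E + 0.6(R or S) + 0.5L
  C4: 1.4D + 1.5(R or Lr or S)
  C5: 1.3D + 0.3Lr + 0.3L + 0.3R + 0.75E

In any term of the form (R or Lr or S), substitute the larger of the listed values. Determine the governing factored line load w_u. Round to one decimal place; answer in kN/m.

(R or S) → S = 14.0 kN/m; (R or Lr or S) → S = 14.0 kN/m.
C1: 1.4(6.4) = 9.0
C2: 0.9(6.4) - 0.6(17.5) = -4.7
C3: 1.4(6.4) + 0.7(17.5) + 0.6(14.0) + 0.5(2.8) = 31.0
C4: 1.4(6.4) + 1.5(14.0) = 30.0
C5: 1.3(6.4) + 0.3(1.0) + 0.3(2.8) + 0.3(12.1) + 0.75(17.5) = 26.2
Maximum is from combination 3.

31.0 kN/m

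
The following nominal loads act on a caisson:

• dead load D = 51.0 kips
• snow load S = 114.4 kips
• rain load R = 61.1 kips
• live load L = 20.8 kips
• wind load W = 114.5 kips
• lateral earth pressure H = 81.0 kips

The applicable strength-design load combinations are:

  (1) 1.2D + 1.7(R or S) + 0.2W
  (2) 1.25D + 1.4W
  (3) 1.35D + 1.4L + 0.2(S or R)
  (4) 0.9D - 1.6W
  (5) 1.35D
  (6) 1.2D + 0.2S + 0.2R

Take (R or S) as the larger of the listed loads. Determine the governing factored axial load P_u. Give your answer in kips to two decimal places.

278.58 kips

(R or S) → S = 114.4 kips; (S or R) → S = 114.4 kips.
(1) 1.2(51.0) + 1.7(114.4) + 0.2(114.5) = 278.58
(2) 1.25(51.0) + 1.4(114.5) = 224.05
(3) 1.35(51.0) + 1.4(20.8) + 0.2(114.4) = 120.85
(4) 0.9(51.0) - 1.6(114.5) = -137.30
(5) 1.35(51.0) = 68.85
(6) 1.2(51.0) + 0.2(114.4) + 0.2(61.1) = 96.30
The controlling combination is 1, giving 278.58 kips.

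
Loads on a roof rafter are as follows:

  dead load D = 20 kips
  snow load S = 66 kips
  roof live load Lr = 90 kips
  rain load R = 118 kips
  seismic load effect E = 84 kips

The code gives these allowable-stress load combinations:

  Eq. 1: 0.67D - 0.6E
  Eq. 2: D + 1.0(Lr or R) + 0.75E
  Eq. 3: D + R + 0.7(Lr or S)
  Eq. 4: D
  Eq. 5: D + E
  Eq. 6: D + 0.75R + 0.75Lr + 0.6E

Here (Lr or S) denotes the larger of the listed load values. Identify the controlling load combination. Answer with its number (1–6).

(Lr or R) → R = 118 kips; (Lr or S) → Lr = 90 kips.
Eq. 1: 0.67(20) - 0.6(84) = -37.0
Eq. 2: 1.0(20) + 1.0(118) + 0.75(84) = 201.0
Eq. 3: 1.0(20) + 1.0(118) + 0.7(90) = 201.0
Eq. 4: 1.0(20) = 20.0
Eq. 5: 1.0(20) + 1.0(84) = 104.0
Eq. 6: 1.0(20) + 0.75(118) + 0.75(90) + 0.6(84) = 226.4
The largest value is 226.4 kips from combination 6.

Combination 6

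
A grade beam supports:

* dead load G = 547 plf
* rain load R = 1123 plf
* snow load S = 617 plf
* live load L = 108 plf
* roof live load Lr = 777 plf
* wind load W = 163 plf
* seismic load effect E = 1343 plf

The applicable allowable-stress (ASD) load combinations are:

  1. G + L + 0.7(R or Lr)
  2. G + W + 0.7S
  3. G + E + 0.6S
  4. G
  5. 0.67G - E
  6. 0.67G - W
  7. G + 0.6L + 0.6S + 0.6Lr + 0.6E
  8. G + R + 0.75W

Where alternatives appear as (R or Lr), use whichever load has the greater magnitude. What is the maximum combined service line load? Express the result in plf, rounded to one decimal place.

2260.2 plf

(R or Lr) → R = 1123 plf.
1. 1.0(547) + 1.0(108) + 0.7(1123) = 1441.1
2. 1.0(547) + 1.0(163) + 0.7(617) = 1141.9
3. 1.0(547) + 1.0(1343) + 0.6(617) = 2260.2
4. 1.0(547) = 547.0
5. 0.67(547) - 1.0(1343) = -976.5
6. 0.67(547) - 1.0(163) = 203.5
7. 1.0(547) + 0.6(108) + 0.6(617) + 0.6(777) + 0.6(1343) = 2254.0
8. 1.0(547) + 1.0(1123) + 0.75(163) = 1792.3
Combination 3 governs: w = 2260.2 plf.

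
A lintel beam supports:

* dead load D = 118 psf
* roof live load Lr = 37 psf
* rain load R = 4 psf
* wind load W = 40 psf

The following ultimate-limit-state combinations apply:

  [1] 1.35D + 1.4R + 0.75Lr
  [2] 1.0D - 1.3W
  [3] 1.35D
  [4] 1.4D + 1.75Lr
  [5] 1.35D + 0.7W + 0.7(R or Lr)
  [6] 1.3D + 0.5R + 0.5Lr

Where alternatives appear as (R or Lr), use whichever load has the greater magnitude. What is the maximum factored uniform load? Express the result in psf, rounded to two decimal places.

(R or Lr) → Lr = 37 psf.
[1] 1.35(118) + 1.4(4) + 0.75(37) = 159.30 + 5.60 + 27.75 = 192.65
[2] 1.0(118) - 1.3(40) = 118.00 - 52.00 = 66.00
[3] 1.35(118) = 159.30
[4] 1.4(118) + 1.75(37) = 165.20 + 64.75 = 229.95
[5] 1.35(118) + 0.7(40) + 0.7(37) = 159.30 + 28.00 + 25.90 = 213.20
[6] 1.3(118) + 0.5(4) + 0.5(37) = 153.40 + 2.00 + 18.50 = 173.90
Maximum is from combination 4.

229.95 psf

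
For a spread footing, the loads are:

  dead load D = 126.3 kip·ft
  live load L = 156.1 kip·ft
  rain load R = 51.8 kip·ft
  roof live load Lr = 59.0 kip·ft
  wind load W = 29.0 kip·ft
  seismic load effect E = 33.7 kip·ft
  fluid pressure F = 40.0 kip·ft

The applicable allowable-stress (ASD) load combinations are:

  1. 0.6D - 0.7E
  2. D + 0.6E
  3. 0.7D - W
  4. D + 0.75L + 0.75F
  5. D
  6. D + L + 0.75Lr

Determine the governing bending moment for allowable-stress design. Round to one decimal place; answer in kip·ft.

1. 0.6(126.3) - 0.7(33.7) = 75.8 - 23.6 = 52.2
2. 1.0(126.3) + 0.6(33.7) = 126.3 + 20.2 = 146.5
3. 0.7(126.3) - 1.0(29.0) = 88.4 - 29.0 = 59.4
4. 1.0(126.3) + 0.75(156.1) + 0.75(40.0) = 126.3 + 117.1 + 30.0 = 273.4
5. 1.0(126.3) = 126.3
6. 1.0(126.3) + 1.0(156.1) + 0.75(59.0) = 126.3 + 156.1 + 44.3 = 326.7
Combination 6 governs: M = 326.7 kip·ft.

326.7 kip·ft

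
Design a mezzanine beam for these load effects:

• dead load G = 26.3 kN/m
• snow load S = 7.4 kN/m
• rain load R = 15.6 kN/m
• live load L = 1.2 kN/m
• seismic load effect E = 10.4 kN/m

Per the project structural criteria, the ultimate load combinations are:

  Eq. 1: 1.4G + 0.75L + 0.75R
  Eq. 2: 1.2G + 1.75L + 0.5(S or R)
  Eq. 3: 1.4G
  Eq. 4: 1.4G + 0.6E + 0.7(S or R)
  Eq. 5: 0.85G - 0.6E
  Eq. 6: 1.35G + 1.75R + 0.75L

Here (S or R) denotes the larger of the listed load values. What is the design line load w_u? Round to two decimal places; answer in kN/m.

63.71 kN/m

(S or R) → R = 15.6 kN/m.
Eq. 1: 1.4(26.3) + 0.75(1.2) + 0.75(15.6) = 36.82 + 0.90 + 11.70 = 49.42
Eq. 2: 1.2(26.3) + 1.75(1.2) + 0.5(15.6) = 31.56 + 2.10 + 7.80 = 41.46
Eq. 3: 1.4(26.3) = 36.82
Eq. 4: 1.4(26.3) + 0.6(10.4) + 0.7(15.6) = 36.82 + 6.24 + 10.92 = 53.98
Eq. 5: 0.85(26.3) - 0.6(10.4) = 22.36 - 6.24 = 16.12
Eq. 6: 1.35(26.3) + 1.75(15.6) + 0.75(1.2) = 35.51 + 27.30 + 0.90 = 63.71
The controlling combination is 6, giving 63.71 kN/m.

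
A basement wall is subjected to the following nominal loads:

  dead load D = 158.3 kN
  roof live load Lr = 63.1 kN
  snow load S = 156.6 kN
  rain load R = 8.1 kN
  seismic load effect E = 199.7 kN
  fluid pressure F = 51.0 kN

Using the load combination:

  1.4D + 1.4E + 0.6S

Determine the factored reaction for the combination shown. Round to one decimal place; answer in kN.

595.2 kN

1.4(158.3) + 1.4(199.7) + 0.6(156.6) = 595.2
V_u = 595.2 kN.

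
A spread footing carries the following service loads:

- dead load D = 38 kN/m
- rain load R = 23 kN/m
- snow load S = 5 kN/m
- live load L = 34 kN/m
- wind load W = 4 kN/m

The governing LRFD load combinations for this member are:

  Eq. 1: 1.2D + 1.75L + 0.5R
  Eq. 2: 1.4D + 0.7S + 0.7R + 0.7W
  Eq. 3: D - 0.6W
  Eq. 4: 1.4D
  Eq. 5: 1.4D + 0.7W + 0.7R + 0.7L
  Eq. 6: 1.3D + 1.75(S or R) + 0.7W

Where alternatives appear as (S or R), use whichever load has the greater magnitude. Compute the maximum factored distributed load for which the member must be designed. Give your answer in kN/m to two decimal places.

(S or R) → R = 23 kN/m.
Eq. 1: 1.2(38) + 1.75(34) + 0.5(23) = 116.60
Eq. 2: 1.4(38) + 0.7(5) + 0.7(23) + 0.7(4) = 75.60
Eq. 3: 1.0(38) - 0.6(4) = 35.60
Eq. 4: 1.4(38) = 53.20
Eq. 5: 1.4(38) + 0.7(4) + 0.7(23) + 0.7(34) = 95.90
Eq. 6: 1.3(38) + 1.75(23) + 0.7(4) = 92.45
The controlling combination is 1, giving 116.60 kN/m.

116.60 kN/m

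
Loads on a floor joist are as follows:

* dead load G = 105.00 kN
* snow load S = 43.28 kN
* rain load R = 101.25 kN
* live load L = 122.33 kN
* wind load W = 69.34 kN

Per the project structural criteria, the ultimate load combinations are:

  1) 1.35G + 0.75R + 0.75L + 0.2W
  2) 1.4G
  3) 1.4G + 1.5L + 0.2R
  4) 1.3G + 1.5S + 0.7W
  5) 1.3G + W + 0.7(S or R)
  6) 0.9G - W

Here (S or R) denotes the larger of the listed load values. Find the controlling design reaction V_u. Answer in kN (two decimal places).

(S or R) → R = 101.25 kN.
1) 1.35(105.00) + 0.75(101.25) + 0.75(122.33) + 0.2(69.34) = 323.30
2) 1.4(105.00) = 147.00
3) 1.4(105.00) + 1.5(122.33) + 0.2(101.25) = 350.75
4) 1.3(105.00) + 1.5(43.28) + 0.7(69.34) = 249.96
5) 1.3(105.00) + 1.0(69.34) + 0.7(101.25) = 276.72
6) 0.9(105.00) - 1.0(69.34) = 25.16
Combination 3 governs: V_u = 350.75 kN.

350.75 kN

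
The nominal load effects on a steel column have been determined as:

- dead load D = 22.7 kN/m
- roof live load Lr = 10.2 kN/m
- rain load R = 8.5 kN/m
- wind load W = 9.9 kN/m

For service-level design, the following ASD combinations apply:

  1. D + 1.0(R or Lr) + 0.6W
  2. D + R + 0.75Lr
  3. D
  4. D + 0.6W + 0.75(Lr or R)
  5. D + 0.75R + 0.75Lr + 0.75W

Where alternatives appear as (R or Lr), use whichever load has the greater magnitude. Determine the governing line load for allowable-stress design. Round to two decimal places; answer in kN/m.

44.15 kN/m

(R or Lr) → Lr = 10.2 kN/m; (Lr or R) → Lr = 10.2 kN/m.
1. 1.0(22.7) + 1.0(10.2) + 0.6(9.9) = 38.84
2. 1.0(22.7) + 1.0(8.5) + 0.75(10.2) = 38.85
3. 1.0(22.7) = 22.70
4. 1.0(22.7) + 0.6(9.9) + 0.75(10.2) = 36.29
5. 1.0(22.7) + 0.75(8.5) + 0.75(10.2) + 0.75(9.9) = 44.15
Maximum is from combination 5.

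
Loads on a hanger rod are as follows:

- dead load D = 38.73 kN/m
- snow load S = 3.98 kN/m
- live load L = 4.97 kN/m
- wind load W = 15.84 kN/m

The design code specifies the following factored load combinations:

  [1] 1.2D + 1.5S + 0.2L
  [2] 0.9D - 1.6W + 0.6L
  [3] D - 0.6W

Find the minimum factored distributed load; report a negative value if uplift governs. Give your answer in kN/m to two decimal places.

12.50 kN/m

[1] 1.2(38.73) + 1.5(3.98) + 0.2(4.97) = 46.48 + 5.97 + 0.99 = 53.44
[2] 0.9(38.73) - 1.6(15.84) + 0.6(4.97) = 34.86 - 25.34 + 2.98 = 12.50
[3] 1.0(38.73) - 0.6(15.84) = 38.73 - 9.50 = 29.23
Combination 2 gives the minimum: 12.50 kN/m.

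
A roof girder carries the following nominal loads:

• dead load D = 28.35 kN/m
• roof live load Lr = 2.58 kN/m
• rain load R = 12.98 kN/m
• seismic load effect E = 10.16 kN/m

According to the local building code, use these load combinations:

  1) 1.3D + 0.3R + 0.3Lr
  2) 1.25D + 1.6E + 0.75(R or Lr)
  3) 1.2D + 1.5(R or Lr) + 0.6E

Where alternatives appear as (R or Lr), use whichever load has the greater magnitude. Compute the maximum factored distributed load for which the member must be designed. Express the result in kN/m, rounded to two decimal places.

(R or Lr) → R = 12.98 kN/m.
1) 1.3(28.35) + 0.3(12.98) + 0.3(2.58) = 41.52
2) 1.25(28.35) + 1.6(10.16) + 0.75(12.98) = 61.43
3) 1.2(28.35) + 1.5(12.98) + 0.6(10.16) = 59.59
The controlling combination is 2, giving 61.43 kN/m.

61.43 kN/m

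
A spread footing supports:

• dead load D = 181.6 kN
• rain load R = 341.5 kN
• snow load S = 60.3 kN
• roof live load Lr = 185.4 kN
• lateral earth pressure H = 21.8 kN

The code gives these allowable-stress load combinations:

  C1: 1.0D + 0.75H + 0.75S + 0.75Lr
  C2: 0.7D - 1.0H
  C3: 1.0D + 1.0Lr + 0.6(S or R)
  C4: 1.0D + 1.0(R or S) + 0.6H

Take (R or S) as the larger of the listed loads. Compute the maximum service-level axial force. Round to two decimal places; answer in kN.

(S or R) → R = 341.5 kN; (R or S) → R = 341.5 kN.
C1: 1.0(181.6) + 0.75(21.8) + 0.75(60.3) + 0.75(185.4) = 382.23
C2: 0.7(181.6) - 1.0(21.8) = 105.32
C3: 1.0(181.6) + 1.0(185.4) + 0.6(341.5) = 571.90
C4: 1.0(181.6) + 1.0(341.5) + 0.6(21.8) = 536.18
Maximum is from combination 3.

571.90 kN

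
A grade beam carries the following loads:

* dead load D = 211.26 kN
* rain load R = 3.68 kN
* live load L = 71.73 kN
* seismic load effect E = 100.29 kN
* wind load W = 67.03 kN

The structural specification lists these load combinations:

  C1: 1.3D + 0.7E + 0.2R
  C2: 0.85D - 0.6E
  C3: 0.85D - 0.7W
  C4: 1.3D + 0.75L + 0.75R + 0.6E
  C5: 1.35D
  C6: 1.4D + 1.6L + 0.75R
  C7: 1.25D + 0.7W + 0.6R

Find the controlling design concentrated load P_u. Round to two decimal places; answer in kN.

C1: 1.3(211.26) + 0.7(100.29) + 0.2(3.68) = 274.64 + 70.20 + 0.74 = 345.58
C2: 0.85(211.26) - 0.6(100.29) = 179.57 - 60.17 = 119.40
C3: 0.85(211.26) - 0.7(67.03) = 179.57 - 46.92 = 132.65
C4: 1.3(211.26) + 0.75(71.73) + 0.75(3.68) + 0.6(100.29) = 274.64 + 53.80 + 2.76 + 60.17 = 391.37
C5: 1.35(211.26) = 285.20
C6: 1.4(211.26) + 1.6(71.73) + 0.75(3.68) = 295.76 + 114.77 + 2.76 = 413.29
C7: 1.25(211.26) + 0.7(67.03) + 0.6(3.68) = 313.20
Maximum is from combination 6.

413.29 kN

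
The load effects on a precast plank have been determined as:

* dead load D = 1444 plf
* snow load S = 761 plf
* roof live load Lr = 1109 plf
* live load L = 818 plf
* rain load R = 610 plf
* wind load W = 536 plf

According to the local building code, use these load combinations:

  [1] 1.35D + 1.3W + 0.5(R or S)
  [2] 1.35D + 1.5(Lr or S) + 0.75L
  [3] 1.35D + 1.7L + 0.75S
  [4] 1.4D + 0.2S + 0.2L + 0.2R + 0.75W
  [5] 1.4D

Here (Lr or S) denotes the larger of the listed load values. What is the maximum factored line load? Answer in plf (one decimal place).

4226.4 plf

(R or S) → S = 761 plf; (Lr or S) → Lr = 1109 plf.
[1] 1.35(1444) + 1.3(536) + 0.5(761) = 1949.4 + 696.8 + 380.5 = 3026.7
[2] 1.35(1444) + 1.5(1109) + 0.75(818) = 1949.4 + 1663.5 + 613.5 = 4226.4
[3] 1.35(1444) + 1.7(818) + 0.75(761) = 1949.4 + 1390.6 + 570.8 = 3910.8
[4] 1.4(1444) + 0.2(761) + 0.2(818) + 0.2(610) + 0.75(536) = 2021.6 + 152.2 + 163.6 + 122.0 + 402.0 = 2861.4
[5] 1.4(1444) = 2021.6
Combination 2 governs: w_u = 4226.4 plf.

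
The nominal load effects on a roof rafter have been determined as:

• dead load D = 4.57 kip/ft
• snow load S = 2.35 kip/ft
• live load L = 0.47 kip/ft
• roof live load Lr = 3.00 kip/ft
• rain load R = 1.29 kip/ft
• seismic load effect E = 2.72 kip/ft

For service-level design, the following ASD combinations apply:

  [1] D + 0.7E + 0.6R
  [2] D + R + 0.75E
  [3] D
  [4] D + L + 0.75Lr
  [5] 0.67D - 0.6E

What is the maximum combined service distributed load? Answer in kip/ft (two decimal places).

[1] 1.0(4.57) + 0.7(2.72) + 0.6(1.29) = 7.25
[2] 1.0(4.57) + 1.0(1.29) + 0.75(2.72) = 4.57 + 1.29 + 2.04 = 7.90
[3] 1.0(4.57) = 4.57
[4] 1.0(4.57) + 1.0(0.47) + 0.75(3.00) = 4.57 + 0.47 + 2.25 = 7.29
[5] 0.67(4.57) - 0.6(2.72) = 3.06 - 1.63 = 1.43
Maximum is from combination 2.

7.90 kip/ft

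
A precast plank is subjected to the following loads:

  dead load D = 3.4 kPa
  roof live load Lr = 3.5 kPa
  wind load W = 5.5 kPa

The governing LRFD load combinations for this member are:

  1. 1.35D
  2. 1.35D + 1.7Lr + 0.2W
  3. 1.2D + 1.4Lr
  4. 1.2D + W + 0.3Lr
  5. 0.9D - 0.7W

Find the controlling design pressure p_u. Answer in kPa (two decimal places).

1. 1.35(3.4) = 4.59
2. 1.35(3.4) + 1.7(3.5) + 0.2(5.5) = 4.59 + 5.95 + 1.10 = 11.64
3. 1.2(3.4) + 1.4(3.5) = 4.08 + 4.90 = 8.98
4. 1.2(3.4) + 1.0(5.5) + 0.3(3.5) = 4.08 + 5.50 + 1.05 = 10.63
5. 0.9(3.4) - 0.7(5.5) = 3.06 - 3.85 = -0.79
The controlling combination is 2, giving 11.64 kPa.

11.64 kPa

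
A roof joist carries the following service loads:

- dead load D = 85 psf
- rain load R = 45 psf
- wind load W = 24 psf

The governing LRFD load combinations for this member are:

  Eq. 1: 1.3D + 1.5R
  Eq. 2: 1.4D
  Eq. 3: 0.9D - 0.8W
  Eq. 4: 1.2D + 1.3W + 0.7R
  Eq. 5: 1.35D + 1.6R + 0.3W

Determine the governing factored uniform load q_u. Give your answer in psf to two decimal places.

193.95 psf

Eq. 1: 1.3(85) + 1.5(45) = 110.50 + 67.50 = 178.00
Eq. 2: 1.4(85) = 119.00
Eq. 3: 0.9(85) - 0.8(24) = 76.50 - 19.20 = 57.30
Eq. 4: 1.2(85) + 1.3(24) + 0.7(45) = 102.00 + 31.20 + 31.50 = 164.70
Eq. 5: 1.35(85) + 1.6(45) + 0.3(24) = 114.75 + 72.00 + 7.20 = 193.95
Combination 5 governs: q_u = 193.95 psf.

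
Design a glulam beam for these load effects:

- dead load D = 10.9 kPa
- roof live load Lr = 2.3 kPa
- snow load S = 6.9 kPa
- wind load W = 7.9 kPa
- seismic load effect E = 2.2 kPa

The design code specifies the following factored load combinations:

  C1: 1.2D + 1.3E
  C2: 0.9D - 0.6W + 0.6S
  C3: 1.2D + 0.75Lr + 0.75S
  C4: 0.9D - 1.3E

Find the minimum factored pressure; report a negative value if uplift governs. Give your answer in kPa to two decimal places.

6.95 kPa

C1: 1.2(10.9) + 1.3(2.2) = 13.08 + 2.86 = 15.94
C2: 0.9(10.9) - 0.6(7.9) + 0.6(6.9) = 9.81 - 4.74 + 4.14 = 9.21
C3: 1.2(10.9) + 0.75(2.3) + 0.75(6.9) = 19.98
C4: 0.9(10.9) - 1.3(2.2) = 9.81 - 2.86 = 6.95
Combination 4 gives the minimum: 6.95 kPa.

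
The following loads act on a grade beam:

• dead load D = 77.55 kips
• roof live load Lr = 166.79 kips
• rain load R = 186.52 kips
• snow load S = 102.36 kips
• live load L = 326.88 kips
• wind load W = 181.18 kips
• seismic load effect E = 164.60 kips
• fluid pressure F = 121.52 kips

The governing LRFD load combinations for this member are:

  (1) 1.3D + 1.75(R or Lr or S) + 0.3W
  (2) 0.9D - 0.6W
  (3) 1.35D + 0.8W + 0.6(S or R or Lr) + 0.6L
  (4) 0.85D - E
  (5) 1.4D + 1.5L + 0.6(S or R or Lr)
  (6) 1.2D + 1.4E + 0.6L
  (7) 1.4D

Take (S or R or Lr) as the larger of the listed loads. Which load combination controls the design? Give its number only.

Combination 5

(R or Lr or S) → R = 186.52 kips; (S or R or Lr) → R = 186.52 kips.
(1) 1.3(77.55) + 1.75(186.52) + 0.3(181.18) = 100.82 + 326.41 + 54.35 = 481.58
(2) 0.9(77.55) - 0.6(181.18) = 69.80 - 108.71 = -38.91
(3) 1.35(77.55) + 0.8(181.18) + 0.6(186.52) + 0.6(326.88) = 557.68
(4) 0.85(77.55) - 1.0(164.60) = 65.92 - 164.60 = -98.68
(5) 1.4(77.55) + 1.5(326.88) + 0.6(186.52) = 108.57 + 490.32 + 111.91 = 710.80
(6) 1.2(77.55) + 1.4(164.60) + 0.6(326.88) = 93.06 + 230.44 + 196.13 = 519.63
(7) 1.4(77.55) = 108.57
The largest value is 710.80 kips from combination 5.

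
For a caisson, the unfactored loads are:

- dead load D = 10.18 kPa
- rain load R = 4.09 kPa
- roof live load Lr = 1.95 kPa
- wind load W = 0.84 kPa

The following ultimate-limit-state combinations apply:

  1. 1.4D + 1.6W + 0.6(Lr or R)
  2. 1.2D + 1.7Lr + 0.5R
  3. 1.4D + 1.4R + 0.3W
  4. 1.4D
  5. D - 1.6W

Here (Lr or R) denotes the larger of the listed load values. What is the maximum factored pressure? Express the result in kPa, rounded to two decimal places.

(Lr or R) → R = 4.09 kPa.
1. 1.4(10.18) + 1.6(0.84) + 0.6(4.09) = 18.05
2. 1.2(10.18) + 1.7(1.95) + 0.5(4.09) = 17.58
3. 1.4(10.18) + 1.4(4.09) + 0.3(0.84) = 14.25 + 5.73 + 0.25 = 20.23
4. 1.4(10.18) = 14.25
5. 1.0(10.18) - 1.6(0.84) = 10.18 - 1.34 = 8.84
The controlling combination is 3, giving 20.23 kPa.

20.23 kPa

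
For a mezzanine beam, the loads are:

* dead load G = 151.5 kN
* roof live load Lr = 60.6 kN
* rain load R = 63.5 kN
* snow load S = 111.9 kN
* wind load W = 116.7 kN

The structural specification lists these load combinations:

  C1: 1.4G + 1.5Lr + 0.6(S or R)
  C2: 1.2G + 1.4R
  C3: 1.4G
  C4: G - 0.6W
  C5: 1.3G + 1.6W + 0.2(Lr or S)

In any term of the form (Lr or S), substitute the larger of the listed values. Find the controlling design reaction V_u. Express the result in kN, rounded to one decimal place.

(S or R) → S = 111.9 kN; (Lr or S) → S = 111.9 kN.
C1: 1.4(151.5) + 1.5(60.6) + 0.6(111.9) = 370.1
C2: 1.2(151.5) + 1.4(63.5) = 270.7
C3: 1.4(151.5) = 212.1
C4: 1.0(151.5) - 0.6(116.7) = 81.5
C5: 1.3(151.5) + 1.6(116.7) + 0.2(111.9) = 406.1
The controlling combination is 5, giving 406.1 kN.

406.1 kN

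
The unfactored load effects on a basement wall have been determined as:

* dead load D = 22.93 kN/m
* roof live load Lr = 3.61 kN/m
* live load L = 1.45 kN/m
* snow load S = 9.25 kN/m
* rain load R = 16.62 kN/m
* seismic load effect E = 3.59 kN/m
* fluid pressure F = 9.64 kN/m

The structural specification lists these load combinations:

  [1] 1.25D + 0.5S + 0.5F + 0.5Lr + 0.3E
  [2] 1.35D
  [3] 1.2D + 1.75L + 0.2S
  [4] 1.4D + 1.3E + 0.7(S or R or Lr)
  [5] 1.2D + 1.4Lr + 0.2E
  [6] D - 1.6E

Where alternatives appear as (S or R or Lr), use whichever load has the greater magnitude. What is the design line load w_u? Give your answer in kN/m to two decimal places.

48.40 kN/m

(S or R or Lr) → R = 16.62 kN/m.
[1] 1.25(22.93) + 0.5(9.25) + 0.5(9.64) + 0.5(3.61) + 0.3(3.59) = 40.99
[2] 1.35(22.93) = 30.96
[3] 1.2(22.93) + 1.75(1.45) + 0.2(9.25) = 31.90
[4] 1.4(22.93) + 1.3(3.59) + 0.7(16.62) = 32.10 + 4.67 + 11.63 = 48.40
[5] 1.2(22.93) + 1.4(3.61) + 0.2(3.59) = 27.52 + 5.05 + 0.72 = 33.29
[6] 1.0(22.93) - 1.6(3.59) = 22.93 - 5.74 = 17.19
Maximum is from combination 4.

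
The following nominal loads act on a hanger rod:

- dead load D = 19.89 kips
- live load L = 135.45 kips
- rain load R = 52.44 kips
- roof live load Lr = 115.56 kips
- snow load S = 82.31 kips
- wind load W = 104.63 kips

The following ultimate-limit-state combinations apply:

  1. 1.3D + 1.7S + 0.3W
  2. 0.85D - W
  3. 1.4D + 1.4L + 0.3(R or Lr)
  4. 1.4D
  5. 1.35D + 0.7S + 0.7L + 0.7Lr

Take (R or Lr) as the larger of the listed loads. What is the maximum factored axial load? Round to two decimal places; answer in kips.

(R or Lr) → Lr = 115.56 kips.
1. 1.3(19.89) + 1.7(82.31) + 0.3(104.63) = 197.17
2. 0.85(19.89) - 1.0(104.63) = 16.91 - 104.63 = -87.72
3. 1.4(19.89) + 1.4(135.45) + 0.3(115.56) = 252.14
4. 1.4(19.89) = 27.85
5. 1.35(19.89) + 0.7(82.31) + 0.7(135.45) + 0.7(115.56) = 26.85 + 57.62 + 94.82 + 80.89 = 260.18
The controlling combination is 5, giving 260.18 kips.

260.18 kips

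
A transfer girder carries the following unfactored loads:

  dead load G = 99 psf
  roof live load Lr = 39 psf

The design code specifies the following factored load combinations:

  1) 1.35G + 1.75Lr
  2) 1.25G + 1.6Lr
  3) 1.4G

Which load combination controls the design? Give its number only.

1) 1.35(99) + 1.75(39) = 201.9
2) 1.25(99) + 1.6(39) = 186.2
3) 1.4(99) = 138.6
The largest value is 201.9 psf from combination 1.

Combination 1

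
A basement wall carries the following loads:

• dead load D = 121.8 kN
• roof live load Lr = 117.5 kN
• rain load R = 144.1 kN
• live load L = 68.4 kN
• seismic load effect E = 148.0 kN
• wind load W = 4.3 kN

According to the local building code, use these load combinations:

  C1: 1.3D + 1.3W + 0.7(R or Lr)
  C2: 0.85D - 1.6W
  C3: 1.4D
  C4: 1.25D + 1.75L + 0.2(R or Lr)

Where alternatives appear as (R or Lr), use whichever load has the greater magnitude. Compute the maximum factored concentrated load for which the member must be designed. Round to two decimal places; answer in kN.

(R or Lr) → R = 144.1 kN.
C1: 1.3(121.8) + 1.3(4.3) + 0.7(144.1) = 158.34 + 5.59 + 100.87 = 264.80
C2: 0.85(121.8) - 1.6(4.3) = 103.53 - 6.88 = 96.65
C3: 1.4(121.8) = 170.52
C4: 1.25(121.8) + 1.75(68.4) + 0.2(144.1) = 152.25 + 119.70 + 28.82 = 300.77
The controlling combination is 4, giving 300.77 kN.

300.77 kN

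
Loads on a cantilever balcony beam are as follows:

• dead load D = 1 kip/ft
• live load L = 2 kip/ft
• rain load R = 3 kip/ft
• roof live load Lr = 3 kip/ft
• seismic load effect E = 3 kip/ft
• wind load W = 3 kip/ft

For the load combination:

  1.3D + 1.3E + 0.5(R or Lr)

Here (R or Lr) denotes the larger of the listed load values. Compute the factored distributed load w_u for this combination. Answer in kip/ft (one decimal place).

6.7 kip/ft

(R or Lr) → R = 3 kip/ft.
1.3(1) + 1.3(3) + 0.5(3) = 1.3 + 3.9 + 1.5 = 6.7
w_u = 6.7 kip/ft.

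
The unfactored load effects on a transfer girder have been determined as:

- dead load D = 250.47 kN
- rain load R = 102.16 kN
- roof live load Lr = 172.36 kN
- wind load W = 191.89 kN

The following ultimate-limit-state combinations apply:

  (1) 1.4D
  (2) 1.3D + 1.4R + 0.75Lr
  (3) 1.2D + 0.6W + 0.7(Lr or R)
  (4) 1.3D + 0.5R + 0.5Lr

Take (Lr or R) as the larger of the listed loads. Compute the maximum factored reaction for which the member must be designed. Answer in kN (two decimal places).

(Lr or R) → Lr = 172.36 kN.
(1) 1.4(250.47) = 350.66
(2) 1.3(250.47) + 1.4(102.16) + 0.75(172.36) = 597.91
(3) 1.2(250.47) + 0.6(191.89) + 0.7(172.36) = 536.35
(4) 1.3(250.47) + 0.5(102.16) + 0.5(172.36) = 462.87
Combination 2 governs: V_u = 597.91 kN.

597.91 kN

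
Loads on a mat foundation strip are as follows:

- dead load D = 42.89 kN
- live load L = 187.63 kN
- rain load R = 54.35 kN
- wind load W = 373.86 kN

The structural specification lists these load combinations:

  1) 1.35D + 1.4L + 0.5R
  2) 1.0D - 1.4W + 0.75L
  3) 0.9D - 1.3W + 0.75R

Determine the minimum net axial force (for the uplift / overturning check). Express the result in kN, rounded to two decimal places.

-406.65 kN

1) 1.35(42.89) + 1.4(187.63) + 0.5(54.35) = 57.90 + 262.68 + 27.18 = 347.76
2) 1.0(42.89) - 1.4(373.86) + 0.75(187.63) = 42.89 - 523.40 + 140.72 = -339.79
3) 0.9(42.89) - 1.3(373.86) + 0.75(54.35) = -406.65
Combination 3 gives the minimum: -406.65 kN.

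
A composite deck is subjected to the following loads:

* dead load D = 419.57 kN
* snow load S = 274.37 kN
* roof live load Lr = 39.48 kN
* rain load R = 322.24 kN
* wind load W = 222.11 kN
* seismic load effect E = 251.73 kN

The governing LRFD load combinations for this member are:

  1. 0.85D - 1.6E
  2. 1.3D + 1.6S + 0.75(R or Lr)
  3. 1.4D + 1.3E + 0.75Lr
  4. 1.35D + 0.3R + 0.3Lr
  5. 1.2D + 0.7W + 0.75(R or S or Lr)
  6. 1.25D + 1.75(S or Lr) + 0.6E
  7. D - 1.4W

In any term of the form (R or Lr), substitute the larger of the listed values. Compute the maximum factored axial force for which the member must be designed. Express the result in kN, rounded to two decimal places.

(R or Lr) → R = 322.24 kN; (R or S or Lr) → R = 322.24 kN; (S or Lr) → S = 274.37 kN.
1. 0.85(419.57) - 1.6(251.73) = -46.13
2. 1.3(419.57) + 1.6(274.37) + 0.75(322.24) = 545.44 + 438.99 + 241.68 = 1226.11
3. 1.4(419.57) + 1.3(251.73) + 0.75(39.48) = 587.40 + 327.25 + 29.61 = 944.26
4. 1.35(419.57) + 0.3(322.24) + 0.3(39.48) = 674.94
5. 1.2(419.57) + 0.7(222.11) + 0.75(322.24) = 503.48 + 155.48 + 241.68 = 900.64
6. 1.25(419.57) + 1.75(274.37) + 0.6(251.73) = 524.46 + 480.15 + 151.04 = 1155.65
7. 1.0(419.57) - 1.4(222.11) = 419.57 - 310.95 = 108.62
The controlling combination is 2, giving 1226.11 kN.

1226.11 kN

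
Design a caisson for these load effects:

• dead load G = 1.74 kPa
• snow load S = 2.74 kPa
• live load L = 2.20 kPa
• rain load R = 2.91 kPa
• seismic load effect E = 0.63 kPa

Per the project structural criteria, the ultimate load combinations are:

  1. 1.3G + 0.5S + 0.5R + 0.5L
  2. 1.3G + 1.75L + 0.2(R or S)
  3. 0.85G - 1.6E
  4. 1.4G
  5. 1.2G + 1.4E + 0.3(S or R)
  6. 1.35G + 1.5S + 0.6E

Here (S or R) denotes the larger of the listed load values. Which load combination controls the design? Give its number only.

(R or S) → R = 2.91 kPa; (S or R) → R = 2.91 kPa.
1. 1.3(1.74) + 0.5(2.74) + 0.5(2.91) + 0.5(2.20) = 6.19
2. 1.3(1.74) + 1.75(2.20) + 0.2(2.91) = 6.69
3. 0.85(1.74) - 1.6(0.63) = 0.47
4. 1.4(1.74) = 2.44
5. 1.2(1.74) + 1.4(0.63) + 0.3(2.91) = 3.84
6. 1.35(1.74) + 1.5(2.74) + 0.6(0.63) = 6.84
The largest value is 6.84 kPa from combination 6.

Combination 6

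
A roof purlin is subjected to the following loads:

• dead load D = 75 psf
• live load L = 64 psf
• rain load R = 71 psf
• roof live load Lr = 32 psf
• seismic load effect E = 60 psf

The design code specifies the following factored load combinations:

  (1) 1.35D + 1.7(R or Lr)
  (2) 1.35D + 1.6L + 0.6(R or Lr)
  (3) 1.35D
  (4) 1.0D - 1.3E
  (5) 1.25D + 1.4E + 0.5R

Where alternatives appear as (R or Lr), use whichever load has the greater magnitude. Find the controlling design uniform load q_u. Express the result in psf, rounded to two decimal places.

(R or Lr) → R = 71 psf.
(1) 1.35(75) + 1.7(71) = 221.95
(2) 1.35(75) + 1.6(64) + 0.6(71) = 246.25
(3) 1.35(75) = 101.25
(4) 1.0(75) - 1.3(60) = -3.00
(5) 1.25(75) + 1.4(60) + 0.5(71) = 213.25
The controlling combination is 2, giving 246.25 psf.

246.25 psf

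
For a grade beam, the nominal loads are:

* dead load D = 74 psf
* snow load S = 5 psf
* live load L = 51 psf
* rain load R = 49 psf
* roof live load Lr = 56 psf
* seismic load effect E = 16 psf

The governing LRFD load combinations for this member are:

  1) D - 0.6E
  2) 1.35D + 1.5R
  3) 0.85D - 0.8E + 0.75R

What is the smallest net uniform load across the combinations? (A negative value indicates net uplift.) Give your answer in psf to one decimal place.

64.4 psf

1) 1.0(74) - 0.6(16) = 74.0 - 9.6 = 64.4
2) 1.35(74) + 1.5(49) = 99.9 + 73.5 = 173.4
3) 0.85(74) - 0.8(16) + 0.75(49) = 62.9 - 12.8 + 36.8 = 86.9
Combination 1 gives the minimum: 64.4 psf.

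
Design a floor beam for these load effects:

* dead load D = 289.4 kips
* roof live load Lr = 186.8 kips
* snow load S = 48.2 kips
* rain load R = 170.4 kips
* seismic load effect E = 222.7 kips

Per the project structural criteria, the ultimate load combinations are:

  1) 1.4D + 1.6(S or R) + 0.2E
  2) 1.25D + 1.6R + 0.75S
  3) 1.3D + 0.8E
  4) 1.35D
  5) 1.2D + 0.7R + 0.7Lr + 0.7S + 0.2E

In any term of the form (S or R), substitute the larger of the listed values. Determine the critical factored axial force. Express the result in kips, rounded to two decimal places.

(S or R) → R = 170.4 kips.
1) 1.4(289.4) + 1.6(170.4) + 0.2(222.7) = 405.16 + 272.64 + 44.54 = 722.34
2) 1.25(289.4) + 1.6(170.4) + 0.75(48.2) = 361.75 + 272.64 + 36.15 = 670.54
3) 1.3(289.4) + 0.8(222.7) = 376.22 + 178.16 = 554.38
4) 1.35(289.4) = 390.69
5) 1.2(289.4) + 0.7(170.4) + 0.7(186.8) + 0.7(48.2) + 0.2(222.7) = 347.28 + 119.28 + 130.76 + 33.74 + 44.54 = 675.60
Combination 1 governs: P_u = 722.34 kips.

722.34 kips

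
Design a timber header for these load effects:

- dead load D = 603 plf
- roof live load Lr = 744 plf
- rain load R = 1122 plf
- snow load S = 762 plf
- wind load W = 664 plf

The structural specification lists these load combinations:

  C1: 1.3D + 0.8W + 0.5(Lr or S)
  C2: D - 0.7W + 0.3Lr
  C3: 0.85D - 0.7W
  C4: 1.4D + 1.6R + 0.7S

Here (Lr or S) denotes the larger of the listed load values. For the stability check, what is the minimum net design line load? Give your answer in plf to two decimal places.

47.75 plf

(Lr or S) → S = 762 plf.
C1: 1.3(603) + 0.8(664) + 0.5(762) = 783.90 + 531.20 + 381.00 = 1696.10
C2: 1.0(603) - 0.7(664) + 0.3(744) = 603.00 - 464.80 + 223.20 = 361.40
C3: 0.85(603) - 0.7(664) = 512.55 - 464.80 = 47.75
C4: 1.4(603) + 1.6(1122) + 0.7(762) = 844.20 + 1795.20 + 533.40 = 3172.80
Combination 3 gives the minimum: 47.75 plf.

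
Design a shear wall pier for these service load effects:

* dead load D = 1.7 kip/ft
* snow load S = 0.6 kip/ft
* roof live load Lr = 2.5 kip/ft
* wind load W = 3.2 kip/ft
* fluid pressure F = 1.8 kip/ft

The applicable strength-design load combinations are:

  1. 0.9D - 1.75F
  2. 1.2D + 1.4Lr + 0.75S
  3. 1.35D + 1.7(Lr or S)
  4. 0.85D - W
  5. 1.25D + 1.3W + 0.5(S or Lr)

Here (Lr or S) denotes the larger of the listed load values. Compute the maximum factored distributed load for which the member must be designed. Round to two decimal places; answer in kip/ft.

(Lr or S) → Lr = 2.5 kip/ft; (S or Lr) → Lr = 2.5 kip/ft.
1. 0.9(1.7) - 1.75(1.8) = 1.53 - 3.15 = -1.62
2. 1.2(1.7) + 1.4(2.5) + 0.75(0.6) = 2.04 + 3.50 + 0.45 = 5.99
3. 1.35(1.7) + 1.7(2.5) = 2.30 + 4.25 = 6.55
4. 0.85(1.7) - 1.0(3.2) = -1.76
5. 1.25(1.7) + 1.3(3.2) + 0.5(2.5) = 2.13 + 4.16 + 1.25 = 7.54
The controlling combination is 5, giving 7.54 kip/ft.

7.54 kip/ft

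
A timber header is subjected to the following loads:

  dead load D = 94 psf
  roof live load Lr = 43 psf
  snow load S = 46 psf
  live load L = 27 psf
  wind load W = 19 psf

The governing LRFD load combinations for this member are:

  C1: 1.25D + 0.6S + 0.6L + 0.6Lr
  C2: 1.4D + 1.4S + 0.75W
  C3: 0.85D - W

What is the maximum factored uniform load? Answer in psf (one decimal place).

C1: 1.25(94) + 0.6(46) + 0.6(27) + 0.6(43) = 187.1
C2: 1.4(94) + 1.4(46) + 0.75(19) = 210.3
C3: 0.85(94) - 1.0(19) = 60.9
Maximum is from combination 2.

210.3 psf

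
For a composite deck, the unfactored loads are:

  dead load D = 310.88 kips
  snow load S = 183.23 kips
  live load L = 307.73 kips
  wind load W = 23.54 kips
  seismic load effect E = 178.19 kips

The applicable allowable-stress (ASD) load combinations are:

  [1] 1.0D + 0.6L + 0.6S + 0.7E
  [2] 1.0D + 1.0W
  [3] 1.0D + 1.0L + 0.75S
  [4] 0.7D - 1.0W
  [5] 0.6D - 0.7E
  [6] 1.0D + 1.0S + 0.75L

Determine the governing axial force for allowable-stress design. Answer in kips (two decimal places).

[1] 1.0(310.88) + 0.6(307.73) + 0.6(183.23) + 0.7(178.19) = 310.88 + 184.64 + 109.94 + 124.73 = 730.19
[2] 1.0(310.88) + 1.0(23.54) = 310.88 + 23.54 = 334.42
[3] 1.0(310.88) + 1.0(307.73) + 0.75(183.23) = 310.88 + 307.73 + 137.42 = 756.03
[4] 0.7(310.88) - 1.0(23.54) = 217.62 - 23.54 = 194.08
[5] 0.6(310.88) - 0.7(178.19) = 186.53 - 124.73 = 61.80
[6] 1.0(310.88) + 1.0(183.23) + 0.75(307.73) = 310.88 + 183.23 + 230.80 = 724.91
Combination 3 governs: P = 756.03 kips.

756.03 kips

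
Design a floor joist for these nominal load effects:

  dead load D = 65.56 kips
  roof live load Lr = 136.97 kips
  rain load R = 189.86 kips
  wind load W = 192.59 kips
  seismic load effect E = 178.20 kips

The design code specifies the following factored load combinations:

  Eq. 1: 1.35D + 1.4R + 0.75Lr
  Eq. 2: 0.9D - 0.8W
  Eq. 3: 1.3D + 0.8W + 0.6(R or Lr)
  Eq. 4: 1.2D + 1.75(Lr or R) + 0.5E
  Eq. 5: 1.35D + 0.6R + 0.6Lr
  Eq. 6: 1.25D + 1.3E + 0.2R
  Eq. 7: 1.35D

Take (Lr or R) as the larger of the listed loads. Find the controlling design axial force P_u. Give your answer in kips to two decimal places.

(R or Lr) → R = 189.86 kips; (Lr or R) → R = 189.86 kips.
Eq. 1: 1.35(65.56) + 1.4(189.86) + 0.75(136.97) = 457.04
Eq. 2: 0.9(65.56) - 0.8(192.59) = -95.07
Eq. 3: 1.3(65.56) + 0.8(192.59) + 0.6(189.86) = 353.22
Eq. 4: 1.2(65.56) + 1.75(189.86) + 0.5(178.20) = 500.03
Eq. 5: 1.35(65.56) + 0.6(189.86) + 0.6(136.97) = 284.60
Eq. 6: 1.25(65.56) + 1.3(178.20) + 0.2(189.86) = 351.58
Eq. 7: 1.35(65.56) = 88.51
Maximum is from combination 4.

500.03 kips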